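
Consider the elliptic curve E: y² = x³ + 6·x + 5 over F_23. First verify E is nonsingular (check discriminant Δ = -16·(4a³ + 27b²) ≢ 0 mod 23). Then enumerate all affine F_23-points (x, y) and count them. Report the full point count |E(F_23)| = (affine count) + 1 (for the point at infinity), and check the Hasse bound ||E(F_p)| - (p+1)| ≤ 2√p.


Affine points = {(1, 9), (1, 14), (2, 5), (2, 18), (3, 2), (3, 21), (4, 1), (4, 22), (6, 2), (6, 21), (8, 6), (8, 17), (9, 11), (9, 12), (13, 7), (13, 16), (14, 2), (14, 21), (17, 11), (17, 12), (19, 3), (19, 20), (20, 11), (20, 12), (21, 10), (21, 13)}; affine count = 26; |E(F_23)| = 27.

Discriminant check: Δ ∝ 4a³ + 27b² = 4·6³ + 27·5² = 4·216 + 27·25 ≡ 21 (mod 23). Nonzero ⇒ E is nonsingular.
For each x ∈ F_23, compute rhs = x³ + 6·x + 5 mod 23, then count y ∈ F_23 with y² ≡ rhs.
  x = 0: rhs = 5, matching y values: none (0 points).
  x = 1: rhs = 12, matching y values: 9, 14 (2 points).
  x = 2: rhs = 2, matching y values: 5, 18 (2 points).
  x = 3: rhs = 4, matching y values: 2, 21 (2 points).
  x = 4: rhs = 1, matching y values: 1, 22 (2 points).
  x = 5: rhs = 22, matching y values: none (0 points).
  x = 6: rhs = 4, matching y values: 2, 21 (2 points).
  x = 7: rhs = 22, matching y values: none (0 points).
  x = 8: rhs = 13, matching y values: 6, 17 (2 points).
  x = 9: rhs = 6, matching y values: 11, 12 (2 points).
  x = 10: rhs = 7, matching y values: none (0 points).
  x = 11: rhs = 22, matching y values: none (0 points).
  x = 12: rhs = 11, matching y values: none (0 points).
  x = 13: rhs = 3, matching y values: 7, 16 (2 points).
  x = 14: rhs = 4, matching y values: 2, 21 (2 points).
  x = 15: rhs = 20, matching y values: none (0 points).
  x = 16: rhs = 11, matching y values: none (0 points).
  x = 17: rhs = 6, matching y values: 11, 12 (2 points).
  x = 18: rhs = 11, matching y values: none (0 points).
  x = 19: rhs = 9, matching y values: 3, 20 (2 points).
  x = 20: rhs = 6, matching y values: 11, 12 (2 points).
  x = 21: rhs = 8, matching y values: 10, 13 (2 points).
  x = 22: rhs = 21, matching y values: none (0 points).
Total affine count: 26.
Full point count |E(F_23)| = 26 + 1 = 27.
Hasse bound: |27 − (23+1)| = |3| = 3 ≤ 2√23 ≈ 9.5917 ✓.


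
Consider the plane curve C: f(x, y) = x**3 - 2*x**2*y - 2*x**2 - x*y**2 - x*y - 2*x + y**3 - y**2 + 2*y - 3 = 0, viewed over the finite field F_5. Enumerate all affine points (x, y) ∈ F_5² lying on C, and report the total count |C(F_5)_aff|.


Affine F_5-points: {(0, 2), (1, 3), (3, 0)}; count = 3.

For each of the 25 pairs (x, y) ∈ F_5², evaluate f(x, y) mod 5. Record the zeros.
  x = 0: [0↦2, 1↦4, 2↦0, 3↦1, 4↦3]  zeros at y ∈ {2}
  x = 1: [0↦4, 1↦2, 2↦2, 3↦0, 4↦2]  zeros at y ∈ {3}
  x = 2: [0↦3, 1↦3, 2↦3, 3↦4, 4↦2]  zeros at y ∈ ∅
  x = 3: [0↦0, 1↦3, 2↦4, 3↦4, 4↦4]  zeros at y ∈ {0}
  x = 4: [0↦1, 1↦3, 2↦1, 3↦1, 4↦4]  zeros at y ∈ ∅
Collecting zeros: affine points = {(0, 2), (1, 3), (3, 0)}.
Total count |C(F_5)_aff| = 3.


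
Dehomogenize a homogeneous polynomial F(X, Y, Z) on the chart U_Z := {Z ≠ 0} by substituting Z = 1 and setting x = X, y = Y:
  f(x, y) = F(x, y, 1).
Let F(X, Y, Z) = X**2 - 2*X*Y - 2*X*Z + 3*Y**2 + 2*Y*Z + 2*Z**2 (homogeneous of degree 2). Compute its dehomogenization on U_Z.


f(x, y) = x**2 - 2*x*y - 2*x + 3*y**2 + 2*y + 2

On U_Z we set Z = 1. Each monomial c·X^i·Y^j·Z^k in F becomes c·x^i·y^j·1^k = c·x^i·y^j.
Substituting Z = 1: F(X, Y, 1) = x**2 - 2*x*y - 2*x + 3*y**2 + 2*y + 2.
Note: deg(f) ≤ deg(F) = 2; strict inequality happens when F is divisible by Z (lost terms).


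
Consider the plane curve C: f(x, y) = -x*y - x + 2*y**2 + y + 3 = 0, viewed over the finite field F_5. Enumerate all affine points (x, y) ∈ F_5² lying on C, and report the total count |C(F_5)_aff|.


Affine F_5-points: {(1, 2), (1, 3), (3, 0), (3, 1)}; count = 4.

For each of the 25 pairs (x, y) ∈ F_5², evaluate f(x, y) mod 5. Record the zeros.
  x = 0: [0↦3, 1↦1, 2↦3, 3↦4, 4↦4]  zeros at y ∈ ∅
  x = 1: [0↦2, 1↦4, 2↦0, 3↦0, 4↦4]  zeros at y ∈ {2, 3}
  x = 2: [0↦1, 1↦2, 2↦2, 3↦1, 4↦4]  zeros at y ∈ ∅
  x = 3: [0↦0, 1↦0, 2↦4, 3↦2, 4↦4]  zeros at y ∈ {0, 1}
  x = 4: [0↦4, 1↦3, 2↦1, 3↦3, 4↦4]  zeros at y ∈ ∅
Collecting zeros: affine points = {(1, 2), (1, 3), (3, 0), (3, 1)}.
Total count |C(F_5)_aff| = 4.


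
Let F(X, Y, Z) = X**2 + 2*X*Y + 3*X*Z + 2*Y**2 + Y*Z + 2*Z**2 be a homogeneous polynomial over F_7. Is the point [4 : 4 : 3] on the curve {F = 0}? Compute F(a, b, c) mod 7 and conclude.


F(4,4,3) ≡ 6 (mod 7); P is NOT on the curve.

Evaluate F(4, 4, 3) term-by-term (mod 7).
  X**2 ↦ 1·16·1·1 = 16
  2*X*Y ↦ 2·4·4·1 = 32
  3*X*Z ↦ 3·4·1·3 = 36
  2*Y**2 ↦ 2·1·16·1 = 32
  Y*Z ↦ 1·1·4·3 = 12
  2*Z**2 ↦ 2·1·1·9 = 18
Sum: F(4, 4, 3) = (16) + (32) + (36) + (32) + (12) + (18) = 146.
Reducing mod 7: 146 ≡ 6 (mod 7).
Since F(a, b, c) ≡ 6 ≠ 0 (mod 7), P does NOT lie on the curve.


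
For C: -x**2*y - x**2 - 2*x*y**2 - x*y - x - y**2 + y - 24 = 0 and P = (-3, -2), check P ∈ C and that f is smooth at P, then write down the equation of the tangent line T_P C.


Tangent line at P: -13*x - 25*y - 89 = 0.

Step 1: f(-3, -2) = 0, so P lies on C.
Step 2: partial derivatives
  f_x(x, y) = -2*x*y - 2*x - 2*y**2 - y - 1, f_y(x, y) = -x**2 - 4*x*y - x - 2*y + 1.
  f_x(P) = -13, f_y(P) = -25 (gradient nonzero, so P is smooth).
Step 3: tangent line at P: -13·(x − -3) + -25·(y − -2) = 0.
Expanding: -13*x - 25*y - 89 = 0.


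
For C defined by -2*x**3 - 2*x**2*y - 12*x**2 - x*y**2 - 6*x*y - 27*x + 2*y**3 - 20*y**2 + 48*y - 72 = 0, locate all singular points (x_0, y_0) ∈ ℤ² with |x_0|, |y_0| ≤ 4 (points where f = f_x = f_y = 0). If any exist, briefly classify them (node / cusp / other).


Singular points: {(-3, 3)}; classification: cusp.

Compute partial derivatives:
  f_x = -6*x**2 - 4*x*y - 24*x - y**2 - 6*y - 27.
  f_y = -2*x**2 - 2*x*y - 6*x + 6*y**2 - 40*y + 48.
Scan x_0 ∈ {−4, ..., 4}. For each x_0, f_y(x_0, y) is a polynomial in y; find its integer roots y ∈ {−4, ..., 4}, then test f_x and f at those candidates.
  x = -4: f_y(-4, y) = 6*y**2 - 32*y + 40; vanishes at y ∈ {2}. (-4, 2): f_x = -11 ≠ 0.
  x = -3: f_y(-3, y) = 6*y**2 - 34*y + 48; vanishes at y ∈ {3}. (-3, 3): f_x = 0, f = 0 — SINGULAR.
  x = -2: f_y(-2, y) = 6*y**2 - 36*y + 52; no integer root y with |y| ≤ 4.
  x = -1: f_y(-1, y) = 6*y**2 - 38*y + 52; vanishes at y ∈ {2}. (-1, 2): f_x = -17 ≠ 0.
  x = 0: f_y(0, y) = 6*y**2 - 40*y + 48; no integer root y with |y| ≤ 4.
  x = 1: f_y(1, y) = 6*y**2 - 42*y + 40; no integer root y with |y| ≤ 4.
  x = 2: f_y(2, y) = 6*y**2 - 44*y + 28; no integer root y with |y| ≤ 4.
  x = 3: f_y(3, y) = 6*y**2 - 46*y + 12; no integer root y with |y| ≤ 4.
  x = 4: f_y(4, y) = 6*y**2 - 48*y - 8; no integer root y with |y| ≤ 4.
Only singular point on the grid: (-3, 3).
Classify: substitute x = -3 + u, y = 3 + v and expand: f = -2*u**3 - 2*u**2*v - u*v**2 + 2*v**3 + v**2.
No constant or linear terms (consistent with a singular point). Quadratic part: v**2. Cubic part: -2*u**3 - 2*u**2*v - u*v**2 + 2*v**3.
The quadratic part v**2 is a perfect square, so there is a single (double) tangent line v = 0, i.e. y = 3. Restricting the cubic part to that line (v = 0) leaves -2*u**3 ≠ 0, so f is not divisible by v and the branch is v² ≈ 2*u**3 to lowest order — this is a cusp.
Classification: cusp.


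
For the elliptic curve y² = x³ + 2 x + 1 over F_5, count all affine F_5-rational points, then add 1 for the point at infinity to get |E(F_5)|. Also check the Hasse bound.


Affine points = {(0, 1), (0, 4), (1, 2), (1, 3), (3, 2), (3, 3)}; affine count = 6; |E(F_5)| = 7.

Discriminant check: Δ ∝ 4a³ + 27b² = 4·2³ + 27·1² = 4·8 + 27·1 ≡ 4 (mod 5). Nonzero ⇒ E is nonsingular.
For each x ∈ F_5, compute rhs = x³ + 2·x + 1 mod 5, then count y ∈ F_5 with y² ≡ rhs.
  x = 0: rhs = 1, matching y values: 1, 4 (2 points).
  x = 1: rhs = 4, matching y values: 2, 3 (2 points).
  x = 2: rhs = 3, matching y values: none (0 points).
  x = 3: rhs = 4, matching y values: 2, 3 (2 points).
  x = 4: rhs = 3, matching y values: none (0 points).
Total affine count: 6.
Full point count |E(F_5)| = 6 + 1 = 7.
Hasse bound: |7 − (5+1)| = |1| = 1 ≤ 2√5 ≈ 4.4721 ✓.


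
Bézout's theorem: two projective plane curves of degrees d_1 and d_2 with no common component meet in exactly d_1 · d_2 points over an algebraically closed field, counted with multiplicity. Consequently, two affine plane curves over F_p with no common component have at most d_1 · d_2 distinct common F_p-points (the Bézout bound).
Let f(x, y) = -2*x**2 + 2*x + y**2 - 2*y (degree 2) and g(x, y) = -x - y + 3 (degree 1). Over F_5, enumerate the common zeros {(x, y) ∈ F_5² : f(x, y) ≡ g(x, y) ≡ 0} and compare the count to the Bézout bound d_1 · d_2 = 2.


Common zeros: {(1, 2), (2, 1)}; count = 2; Bézout bound = 2.

deg(f) = 2, deg(g) = 1, so Bézout bound = 2.
Scan x ∈ F_5. For each x, list the y ∈ F_5 with f(x, y) ≡ 0 and those with g(x, y) ≡ 0 (mod 5); the common zeros in that column are the intersection.
  x = 0: f ≡ 0 at y ∈ {0, 2}; g ≡ 0 at y ∈ {3}; common: ∅.
  x = 1: f ≡ 0 at y ∈ {0, 2}; g ≡ 0 at y ∈ {2}; common: {2}.
  x = 2: f ≡ 0 at y ∈ {1}; g ≡ 0 at y ∈ {1}; common: {1}.
  x = 3: f ≡ 0 at y ∈ ∅; g ≡ 0 at y ∈ {0}; common: ∅.
  x = 4: f ≡ 0 at y ∈ {1}; g ≡ 0 at y ∈ {4}; common: ∅.
Collecting: common zeros = {(1, 2), (2, 1)}, so the count is 2.
Comparison with the Bézout bound: 2 ≤ 2 = deg(f)·deg(g), as expected for curves with no common component (the bound is attained).


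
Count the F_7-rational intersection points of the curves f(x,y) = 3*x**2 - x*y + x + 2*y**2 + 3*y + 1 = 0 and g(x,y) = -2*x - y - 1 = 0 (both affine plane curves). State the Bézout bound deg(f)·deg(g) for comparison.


Common zeros: {(0, 6), (4, 5)}; count = 2; Bézout bound = 2.

deg(f) = 2, deg(g) = 1, so Bézout bound = 2.
Scan x ∈ F_7. For each x, list the y ∈ F_7 with f(x, y) ≡ 0 and those with g(x, y) ≡ 0 (mod 7); the common zeros in that column are the intersection.
  x = 0: f ≡ 0 at y ∈ {3, 6}; g ≡ 0 at y ∈ {6}; common: {6}.
  x = 1: f ≡ 0 at y ∈ ∅; g ≡ 0 at y ∈ {4}; common: ∅.
  x = 2: f ≡ 0 at y ∈ {5}; g ≡ 0 at y ∈ {2}; common: ∅.
  x = 3: f ≡ 0 at y ∈ {3, 4}; g ≡ 0 at y ∈ {0}; common: ∅.
  x = 4: f ≡ 0 at y ∈ {5, 6}; g ≡ 0 at y ∈ {5}; common: {5}.
  x = 5: f ≡ 0 at y ∈ {4}; g ≡ 0 at y ∈ {3}; common: ∅.
  x = 6: f ≡ 0 at y ∈ ∅; g ≡ 0 at y ∈ {1}; common: ∅.
Collecting: common zeros = {(0, 6), (4, 5)}, so the count is 2.
Comparison with the Bézout bound: 2 ≤ 2 = deg(f)·deg(g), as expected for curves with no common component (the bound is attained).


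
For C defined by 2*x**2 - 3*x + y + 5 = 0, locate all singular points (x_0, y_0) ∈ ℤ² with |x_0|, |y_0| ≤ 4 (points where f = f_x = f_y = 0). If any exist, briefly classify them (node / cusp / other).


No singular points in the scanned grid; C is smooth there.

Compute partial derivatives:
  f_x = 4*x - 3.
  f_y = 1.
f_y = 1 is a nonzero constant, so f_y never vanishes: no point (x, y) can satisfy f = f_x = f_y = 0. In particular no (x, y) ∈ {−4, ..., 4}² is singular; the curve is smooth.


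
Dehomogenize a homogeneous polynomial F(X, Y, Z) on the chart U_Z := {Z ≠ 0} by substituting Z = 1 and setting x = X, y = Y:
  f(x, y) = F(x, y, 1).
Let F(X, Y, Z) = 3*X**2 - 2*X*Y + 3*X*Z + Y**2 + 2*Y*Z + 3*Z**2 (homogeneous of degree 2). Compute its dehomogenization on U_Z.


f(x, y) = 3*x**2 - 2*x*y + 3*x + y**2 + 2*y + 3

On U_Z we set Z = 1. Each monomial c·X^i·Y^j·Z^k in F becomes c·x^i·y^j·1^k = c·x^i·y^j.
Substituting Z = 1: F(X, Y, 1) = 3*x**2 - 2*x*y + 3*x + y**2 + 2*y + 3.
Note: deg(f) ≤ deg(F) = 2; strict inequality happens when F is divisible by Z (lost terms).


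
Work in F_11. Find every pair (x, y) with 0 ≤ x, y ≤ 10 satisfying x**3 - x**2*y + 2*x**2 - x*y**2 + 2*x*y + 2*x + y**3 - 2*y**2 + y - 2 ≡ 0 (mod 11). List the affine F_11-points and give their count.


Affine F_11-points: {(0, 2), (2, 4), (3, 2), (6, 6), (6, 7), (7, 3), (8, 2), (9, 3), (9, 9), (9, 10), (10, 6), (10, 8), (10, 9)}; count = 13.

For each of the 121 pairs (x, y) ∈ F_11², evaluate f(x, y) mod 11. Record the zeros.
  x = 0: [0↦9, 1↦9, 2↦0, 3↦10, 4↦1, 5↦1, 6↦5, 7↦8, 8↦5, 9↦2, 10↦5]  zeros at y ∈ {2}
  x = 1: [0↦3, 1↦3, 2↦3, 3↦9, 4↦5, 5↦8, 6↦2, 7↦4, 8↦9, 9↦1, 10↦8]  zeros at y ∈ ∅
  x = 2: [0↦7, 1↦5, 2↦1, 3↦1, 4↦0, 5↦4, 6↦8, 7↦7, 8↦7, 9↦3, 10↦1]  zeros at y ∈ {4}
  x = 3: [0↦5, 1↦10, 2↦0, 3↦3, 4↦3, 5↦6, 6↦7, 7↦1, 8↦5, 9↦3, 10↦1]  zeros at y ∈ {2}
  x = 4: [0↦3, 1↦2, 2↦6, 3↦10, 4↦9, 5↦9, 6↦5, 7↦3, 8↦9, 9↦7, 10↦3]  zeros at y ∈ ∅
  x = 5: [0↦7, 1↦9, 2↦3, 3↦6, 4↦2, 5↦8, 6↦8, 7↦8, 8↦3, 9↦10, 10↦2]  zeros at y ∈ ∅
  x = 6: [0↦1, 1↦4, 2↦8, 3↦8, 4↦10, 5↦9, 6↦0, 7↦0, 8↦4, 9↦7, 10↦4]  zeros at y ∈ {6, 7}
  x = 7: [0↦2, 1↦4, 2↦5, 3↦0, 4↦6, 5↦7, 6↦9, 7↦7, 8↦7, 9↦4, 10↦4]  zeros at y ∈ {3}
  x = 8: [0↦5, 1↦4, 2↦0, 3↦10, 4↦7, 5↦8, 6↦8, 7↦2, 8↦7, 9↦7, 10↦8]  zeros at y ∈ {2}
  x = 9: [0↦5, 1↦10, 2↦10, 3↦0, 4↦8, 5↦7, 6↦3, 7↦2, 8↦10, 9↦0, 10↦0]  zeros at y ∈ {3, 9, 10}
  x = 10: [0↦8, 1↦6, 2↦8, 3↦9, 4↦4, 5↦10, 6↦0, 7↦2, 8↦0, 9↦0, 10↦8]  zeros at y ∈ {6, 8, 9}
Collecting zeros: affine points = {(0, 2), (2, 4), (3, 2), (6, 6), (6, 7), (7, 3), (8, 2), (9, 3), (9, 9), (9, 10), (10, 6), (10, 8), (10, 9)}.
Total count |C(F_11)_aff| = 13.


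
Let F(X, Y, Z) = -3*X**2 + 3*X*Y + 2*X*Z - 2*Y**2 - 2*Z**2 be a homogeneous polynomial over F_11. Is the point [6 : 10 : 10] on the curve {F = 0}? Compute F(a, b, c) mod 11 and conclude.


F(6,10,10) ≡ 1 (mod 11); P is NOT on the curve.

Evaluate F(6, 10, 10) term-by-term (mod 11).
  -3*X**2 ↦ -3·36·1·1 = -108
  3*X*Y ↦ 3·6·10·1 = 180
  2*X*Z ↦ 2·6·1·10 = 120
  -2*Y**2 ↦ -2·1·100·1 = -200
  -2*Z**2 ↦ -2·1·1·100 = -200
Sum: F(6, 10, 10) = (-108) + (180) + (120) + (-200) + (-200) = -208.
Reducing mod 11: -208 ≡ 1 (mod 11).
Since F(a, b, c) ≡ 1 ≠ 0 (mod 11), P does NOT lie on the curve.


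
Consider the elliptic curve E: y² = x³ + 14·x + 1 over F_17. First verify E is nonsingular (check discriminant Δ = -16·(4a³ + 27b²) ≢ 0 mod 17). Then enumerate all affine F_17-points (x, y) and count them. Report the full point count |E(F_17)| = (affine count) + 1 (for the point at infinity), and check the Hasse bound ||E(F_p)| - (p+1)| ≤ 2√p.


Affine points = {(0, 1), (0, 16), (1, 4), (1, 13), (3, 6), (3, 11), (4, 6), (4, 11), (5, 3), (5, 14), (7, 0), (8, 8), (8, 9), (10, 6), (10, 11), (13, 0), (14, 0), (15, 4), (15, 13)}; affine count = 19; |E(F_17)| = 20.

Discriminant check: Δ ∝ 4a³ + 27b² = 4·14³ + 27·1² = 4·2744 + 27·1 ≡ 4 (mod 17). Nonzero ⇒ E is nonsingular.
For each x ∈ F_17, compute rhs = x³ + 14·x + 1 mod 17, then count y ∈ F_17 with y² ≡ rhs.
  x = 0: rhs = 1, matching y values: 1, 16 (2 points).
  x = 1: rhs = 16, matching y values: 4, 13 (2 points).
  x = 2: rhs = 3, matching y values: none (0 points).
  x = 3: rhs = 2, matching y values: 6, 11 (2 points).
  x = 4: rhs = 2, matching y values: 6, 11 (2 points).
  x = 5: rhs = 9, matching y values: 3, 14 (2 points).
  x = 6: rhs = 12, matching y values: none (0 points).
  x = 7: rhs = 0, matching y values: 0 (1 points).
  x = 8: rhs = 13, matching y values: 8, 9 (2 points).
  x = 9: rhs = 6, matching y values: none (0 points).
  x = 10: rhs = 2, matching y values: 6, 11 (2 points).
  x = 11: rhs = 7, matching y values: none (0 points).
  x = 12: rhs = 10, matching y values: none (0 points).
  x = 13: rhs = 0, matching y values: 0 (1 points).
  x = 14: rhs = 0, matching y values: 0 (1 points).
  x = 15: rhs = 16, matching y values: 4, 13 (2 points).
  x = 16: rhs = 3, matching y values: none (0 points).
Total affine count: 19.
Full point count |E(F_17)| = 19 + 1 = 20.
Hasse bound: |20 − (17+1)| = |2| = 2 ≤ 2√17 ≈ 8.2462 ✓.


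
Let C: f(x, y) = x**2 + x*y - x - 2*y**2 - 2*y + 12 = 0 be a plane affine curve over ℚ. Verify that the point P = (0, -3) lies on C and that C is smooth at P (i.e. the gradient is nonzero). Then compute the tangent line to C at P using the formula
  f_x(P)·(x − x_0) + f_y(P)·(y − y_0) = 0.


Tangent line at P: -4*x + 10*y + 30 = 0.

Step 1: f(0, -3) = 0, so P lies on C.
Step 2: partial derivatives
  f_x(x, y) = 2*x + y - 1, f_y(x, y) = x - 4*y - 2.
  f_x(P) = -4, f_y(P) = 10 (gradient nonzero, so P is smooth).
Step 3: tangent line at P: -4·(x − 0) + 10·(y − -3) = 0.
Expanding: -4*x + 10*y + 30 = 0.


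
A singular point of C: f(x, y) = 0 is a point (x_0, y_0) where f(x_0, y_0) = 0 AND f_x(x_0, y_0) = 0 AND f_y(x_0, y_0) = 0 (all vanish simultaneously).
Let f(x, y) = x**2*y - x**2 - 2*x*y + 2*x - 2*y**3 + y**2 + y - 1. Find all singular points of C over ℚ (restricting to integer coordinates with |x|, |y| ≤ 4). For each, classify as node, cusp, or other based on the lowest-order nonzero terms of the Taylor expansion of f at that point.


Singular points: {(1, 0)}; classification: node.

Compute partial derivatives:
  f_x = 2*x*y - 2*x - 2*y + 2.
  f_y = x**2 - 2*x - 6*y**2 + 2*y + 1.
Scan x_0 ∈ {−4, ..., 4}. For each x_0, f_y(x_0, y) is a polynomial in y; find its integer roots y ∈ {−4, ..., 4}, then test f_x and f at those candidates.
  x = -4: f_y(-4, y) = -6*y**2 + 2*y + 25; no integer root y with |y| ≤ 4.
  x = -3: f_y(-3, y) = -6*y**2 + 2*y + 16; no integer root y with |y| ≤ 4.
  x = -2: f_y(-2, y) = -6*y**2 + 2*y + 9; no integer root y with |y| ≤ 4.
  x = -1: f_y(-1, y) = -6*y**2 + 2*y + 4; vanishes at y ∈ {1}. (-1, 1): f_x = 0 but f = -1 ≠ 0.
  x = 0: f_y(0, y) = -6*y**2 + 2*y + 1; no integer root y with |y| ≤ 4.
  x = 1: f_y(1, y) = -6*y**2 + 2*y; vanishes at y ∈ {0}. (1, 0): f_x = 0, f = 0 — SINGULAR.
  x = 2: f_y(2, y) = -6*y**2 + 2*y + 1; no integer root y with |y| ≤ 4.
  x = 3: f_y(3, y) = -6*y**2 + 2*y + 4; vanishes at y ∈ {1}. (3, 1): f_x = 0 but f = -1 ≠ 0.
  x = 4: f_y(4, y) = -6*y**2 + 2*y + 9; no integer root y with |y| ≤ 4.
Only singular point on the grid: (1, 0).
Classify: substitute x = 1 + u, y = 0 + v and expand: f = u**2*v - u**2 - 2*v**3 + v**2.
No constant or linear terms (consistent with a singular point). Quadratic part: -u**2 + v**2. Cubic part: u**2*v - 2*v**3.
The quadratic part v**2 - u**2 = (v − u)(v + u) splits into two distinct linear factors, so there are two distinct tangent lines y − 0 = ±(x − 1) — this is a node (ordinary double point).
Classification: node.


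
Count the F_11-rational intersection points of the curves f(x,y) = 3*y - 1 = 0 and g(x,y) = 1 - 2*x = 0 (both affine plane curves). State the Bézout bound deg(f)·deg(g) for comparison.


Common zeros: {(6, 4)}; count = 1; Bézout bound = 1.

deg(f) = 1, deg(g) = 1, so Bézout bound = 1.
Scan x ∈ F_11. For each x, list the y ∈ F_11 with f(x, y) ≡ 0 and those with g(x, y) ≡ 0 (mod 11); the common zeros in that column are the intersection.
  x = 0: f ≡ 0 at y ∈ {4}; g ≡ 0 at y ∈ ∅; common: ∅.
  x = 1: f ≡ 0 at y ∈ {4}; g ≡ 0 at y ∈ ∅; common: ∅.
  x = 2: f ≡ 0 at y ∈ {4}; g ≡ 0 at y ∈ ∅; common: ∅.
  x = 3: f ≡ 0 at y ∈ {4}; g ≡ 0 at y ∈ ∅; common: ∅.
  x = 4: f ≡ 0 at y ∈ {4}; g ≡ 0 at y ∈ ∅; common: ∅.
  x = 5: f ≡ 0 at y ∈ {4}; g ≡ 0 at y ∈ ∅; common: ∅.
  x = 6: f ≡ 0 at y ∈ {4}; g ≡ 0 at y ∈ {0, 1, 2, 3, 4, 5, 6, 7, 8, 9, 10}; common: {4}.
  x = 7: f ≡ 0 at y ∈ {4}; g ≡ 0 at y ∈ ∅; common: ∅.
  x = 8: f ≡ 0 at y ∈ {4}; g ≡ 0 at y ∈ ∅; common: ∅.
  x = 9: f ≡ 0 at y ∈ {4}; g ≡ 0 at y ∈ ∅; common: ∅.
  x = 10: f ≡ 0 at y ∈ {4}; g ≡ 0 at y ∈ ∅; common: ∅.
Collecting: common zeros = {(6, 4)}, so the count is 1.
Comparison with the Bézout bound: 1 ≤ 1 = deg(f)·deg(g), as expected for curves with no common component (the bound is attained).


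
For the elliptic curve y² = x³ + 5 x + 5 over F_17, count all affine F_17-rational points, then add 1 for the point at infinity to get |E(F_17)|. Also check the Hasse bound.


Affine points = {(3, 8), (3, 9), (4, 2), (4, 15), (5, 6), (5, 11), (6, 8), (6, 9), (7, 3), (7, 14), (8, 8), (8, 9), (10, 1), (10, 16), (12, 5), (12, 12), (15, 2), (15, 15), (16, 4), (16, 13)}; affine count = 20; |E(F_17)| = 21.

Discriminant check: Δ ∝ 4a³ + 27b² = 4·5³ + 27·5² = 4·125 + 27·25 ≡ 2 (mod 17). Nonzero ⇒ E is nonsingular.
For each x ∈ F_17, compute rhs = x³ + 5·x + 5 mod 17, then count y ∈ F_17 with y² ≡ rhs.
  x = 0: rhs = 5, matching y values: none (0 points).
  x = 1: rhs = 11, matching y values: none (0 points).
  x = 2: rhs = 6, matching y values: none (0 points).
  x = 3: rhs = 13, matching y values: 8, 9 (2 points).
  x = 4: rhs = 4, matching y values: 2, 15 (2 points).
  x = 5: rhs = 2, matching y values: 6, 11 (2 points).
  x = 6: rhs = 13, matching y values: 8, 9 (2 points).
  x = 7: rhs = 9, matching y values: 3, 14 (2 points).
  x = 8: rhs = 13, matching y values: 8, 9 (2 points).
  x = 9: rhs = 14, matching y values: none (0 points).
  x = 10: rhs = 1, matching y values: 1, 16 (2 points).
  x = 11: rhs = 14, matching y values: none (0 points).
  x = 12: rhs = 8, matching y values: 5, 12 (2 points).
  x = 13: rhs = 6, matching y values: none (0 points).
  x = 14: rhs = 14, matching y values: none (0 points).
  x = 15: rhs = 4, matching y values: 2, 15 (2 points).
  x = 16: rhs = 16, matching y values: 4, 13 (2 points).
Total affine count: 20.
Full point count |E(F_17)| = 20 + 1 = 21.
Hasse bound: |21 − (17+1)| = |3| = 3 ≤ 2√17 ≈ 8.2462 ✓.


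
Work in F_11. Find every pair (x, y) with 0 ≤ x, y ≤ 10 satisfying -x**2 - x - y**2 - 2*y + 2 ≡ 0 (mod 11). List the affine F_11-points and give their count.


Affine F_11-points: {(0, 4), (0, 5), (1, 0), (1, 9), (4, 3), (4, 6), (6, 3), (6, 6), (9, 0), (9, 9), (10, 4), (10, 5)}; count = 12.

For each of the 121 pairs (x, y) ∈ F_11², evaluate f(x, y) mod 11. Record the zeros.
  x = 0: [0↦2, 1↦10, 2↦5, 3↦9, 4↦0, 5↦0, 6↦9, 7↦5, 8↦10, 9↦2, 10↦3]  zeros at y ∈ {4, 5}
  x = 1: [0↦0, 1↦8, 2↦3, 3↦7, 4↦9, 5↦9, 6↦7, 7↦3, 8↦8, 9↦0, 10↦1]  zeros at y ∈ {0, 9}
  x = 2: [0↦7, 1↦4, 2↦10, 3↦3, 4↦5, 5↦5, 6↦3, 7↦10, 8↦4, 9↦7, 10↦8]  zeros at y ∈ ∅
  x = 3: [0↦1, 1↦9, 2↦4, 3↦8, 4↦10, 5↦10, 6↦8, 7↦4, 8↦9, 9↦1, 10↦2]  zeros at y ∈ ∅
  x = 4: [0↦4, 1↦1, 2↦7, 3↦0, 4↦2, 5↦2, 6↦0, 7↦7, 8↦1, 9↦4, 10↦5]  zeros at y ∈ {3, 6}
  x = 5: [0↦5, 1↦2, 2↦8, 3↦1, 4↦3, 5↦3, 6↦1, 7↦8, 8↦2, 9↦5, 10↦6]  zeros at y ∈ ∅
  x = 6: [0↦4, 1↦1, 2↦7, 3↦0, 4↦2, 5↦2, 6↦0, 7↦7, 8↦1, 9↦4, 10↦5]  zeros at y ∈ {3, 6}
  x = 7: [0↦1, 1↦9, 2↦4, 3↦8, 4↦10, 5↦10, 6↦8, 7↦4, 8↦9, 9↦1, 10↦2]  zeros at y ∈ ∅
  x = 8: [0↦7, 1↦4, 2↦10, 3↦3, 4↦5, 5↦5, 6↦3, 7↦10, 8↦4, 9↦7, 10↦8]  zeros at y ∈ ∅
  x = 9: [0↦0, 1↦8, 2↦3, 3↦7, 4↦9, 5↦9, 6↦7, 7↦3, 8↦8, 9↦0, 10↦1]  zeros at y ∈ {0, 9}
  x = 10: [0↦2, 1↦10, 2↦5, 3↦9, 4↦0, 5↦0, 6↦9, 7↦5, 8↦10, 9↦2, 10↦3]  zeros at y ∈ {4, 5}
Collecting zeros: affine points = {(0, 4), (0, 5), (1, 0), (1, 9), (4, 3), (4, 6), (6, 3), (6, 6), (9, 0), (9, 9), (10, 4), (10, 5)}.
Total count |C(F_11)_aff| = 12.


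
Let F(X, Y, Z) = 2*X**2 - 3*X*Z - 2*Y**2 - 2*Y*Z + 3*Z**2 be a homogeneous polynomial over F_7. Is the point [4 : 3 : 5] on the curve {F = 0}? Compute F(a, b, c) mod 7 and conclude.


F(4,3,5) ≡ 6 (mod 7); P is NOT on the curve.

Evaluate F(4, 3, 5) term-by-term (mod 7).
  2*X**2 ↦ 2·16·1·1 = 32
  -3*X*Z ↦ -3·4·1·5 = -60
  -2*Y**2 ↦ -2·1·9·1 = -18
  -2*Y*Z ↦ -2·1·3·5 = -30
  3*Z**2 ↦ 3·1·1·25 = 75
Sum: F(4, 3, 5) = (32) + (-60) + (-18) + (-30) + (75) = -1.
Reducing mod 7: -1 ≡ 6 (mod 7).
Since F(a, b, c) ≡ 6 ≠ 0 (mod 7), P does NOT lie on the curve.


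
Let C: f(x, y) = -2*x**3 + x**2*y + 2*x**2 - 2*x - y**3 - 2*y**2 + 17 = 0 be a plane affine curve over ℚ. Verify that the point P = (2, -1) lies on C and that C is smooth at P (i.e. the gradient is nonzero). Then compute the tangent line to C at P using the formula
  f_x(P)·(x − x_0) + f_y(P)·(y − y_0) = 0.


Tangent line at P: -22*x + 5*y + 49 = 0.

Step 1: f(2, -1) = 0, so P lies on C.
Step 2: partial derivatives
  f_x(x, y) = -6*x**2 + 2*x*y + 4*x - 2, f_y(x, y) = x**2 - 3*y**2 - 4*y.
  f_x(P) = -22, f_y(P) = 5 (gradient nonzero, so P is smooth).
Step 3: tangent line at P: -22·(x − 2) + 5·(y − -1) = 0.
Expanding: -22*x + 5*y + 49 = 0.


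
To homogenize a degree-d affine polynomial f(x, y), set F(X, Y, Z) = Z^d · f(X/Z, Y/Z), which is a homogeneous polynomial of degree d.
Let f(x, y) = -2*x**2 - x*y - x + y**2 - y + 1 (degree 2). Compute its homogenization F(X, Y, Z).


F(X, Y, Z) = -2*X**2 - X*Y - X*Z + Y**2 - Y*Z + Z**2

deg(f) = 2.
Substitute x = X/Z, y = Y/Z into f, then multiply by Z^2.
  monomial -2·x^2·y^0 ↦ -2·X^2·Y^0·Z^0.
  monomial -1·x^1·y^1 ↦ -1·X^1·Y^1·Z^0.
  monomial -1·x^1·y^0 ↦ -1·X^1·Y^0·Z^1.
  monomial 1·x^0·y^2 ↦ 1·X^0·Y^2·Z^0.
  monomial -1·x^0·y^1 ↦ -1·X^0·Y^1·Z^1.
  monomial 1·x^0·y^0 ↦ 1·X^0·Y^0·Z^2.
Collecting: F(X, Y, Z) = -2*X**2 - X*Y - X*Z + Y**2 - Y*Z + Z**2.


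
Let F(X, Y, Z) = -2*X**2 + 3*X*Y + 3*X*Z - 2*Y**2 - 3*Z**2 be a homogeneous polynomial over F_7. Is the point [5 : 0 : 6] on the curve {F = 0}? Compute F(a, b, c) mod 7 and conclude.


F(5,0,6) ≡ 2 (mod 7); P is NOT on the curve.

Evaluate F(5, 0, 6) term-by-term (mod 7).
  -2*X**2 ↦ -2·25·1·1 = -50
  3*X*Y ↦ 3·5·0·1 = 0
  3*X*Z ↦ 3·5·1·6 = 90
  -2*Y**2 ↦ -2·1·0·1 = 0
  -3*Z**2 ↦ -3·1·1·36 = -108
Sum: F(5, 0, 6) = (-50) + (0) + (90) + (0) + (-108) = -68.
Reducing mod 7: -68 ≡ 2 (mod 7).
Since F(a, b, c) ≡ 2 ≠ 0 (mod 7), P does NOT lie on the curve.


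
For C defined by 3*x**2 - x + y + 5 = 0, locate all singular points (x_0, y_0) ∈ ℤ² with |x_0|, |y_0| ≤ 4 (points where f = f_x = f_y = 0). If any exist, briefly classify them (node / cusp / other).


No singular points in the scanned grid; C is smooth there.

Compute partial derivatives:
  f_x = 6*x - 1.
  f_y = 1.
f_y = 1 is a nonzero constant, so f_y never vanishes: no point (x, y) can satisfy f = f_x = f_y = 0. In particular no (x, y) ∈ {−4, ..., 4}² is singular; the curve is smooth.


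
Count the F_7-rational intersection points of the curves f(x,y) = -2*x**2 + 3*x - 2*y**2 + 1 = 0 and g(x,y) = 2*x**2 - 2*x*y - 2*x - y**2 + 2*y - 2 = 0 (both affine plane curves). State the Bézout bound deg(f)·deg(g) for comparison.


Common zeros: ∅; count = 0; Bézout bound = 4.

deg(f) = 2, deg(g) = 2, so Bézout bound = 4.
Scan x ∈ F_7. For each x, list the y ∈ F_7 with f(x, y) ≡ 0 and those with g(x, y) ≡ 0 (mod 7); the common zeros in that column are the intersection.
  x = 0: f ≡ 0 at y ∈ {2, 5}; g ≡ 0 at y ∈ ∅; common: ∅.
  x = 1: f ≡ 0 at y ∈ {1, 6}; g ≡ 0 at y ∈ ∅; common: ∅.
  x = 2: f ≡ 0 at y ∈ ∅; g ≡ 0 at y ∈ ∅; common: ∅.
  x = 3: f ≡ 0 at y ∈ ∅; g ≡ 0 at y ∈ {5}; common: ∅.
  x = 4: f ≡ 0 at y ∈ {1, 6}; g ≡ 0 at y ∈ ∅; common: ∅.
  x = 5: f ≡ 0 at y ∈ {2, 5}; g ≡ 0 at y ∈ ∅; common: ∅.
  x = 6: f ≡ 0 at y ∈ ∅; g ≡ 0 at y ∈ ∅; common: ∅.
Collecting: common zeros = ∅, so the count is 0.
Comparison with the Bézout bound: 0 ≤ 4 = deg(f)·deg(g), as expected for curves with no common component (the affine F_7-count falls short of the bound because intersections may lie at infinity, over extension fields, or carry multiplicity).


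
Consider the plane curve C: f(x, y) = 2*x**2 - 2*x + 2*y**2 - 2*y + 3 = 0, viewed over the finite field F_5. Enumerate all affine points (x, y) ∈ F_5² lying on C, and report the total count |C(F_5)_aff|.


Affine F_5-points: {(0, 3), (1, 3), (3, 0), (3, 1)}; count = 4.

For each of the 25 pairs (x, y) ∈ F_5², evaluate f(x, y) mod 5. Record the zeros.
  x = 0: [0↦3, 1↦3, 2↦2, 3↦0, 4↦2]  zeros at y ∈ {3}
  x = 1: [0↦3, 1↦3, 2↦2, 3↦0, 4↦2]  zeros at y ∈ {3}
  x = 2: [0↦2, 1↦2, 2↦1, 3↦4, 4↦1]  zeros at y ∈ ∅
  x = 3: [0↦0, 1↦0, 2↦4, 3↦2, 4↦4]  zeros at y ∈ {0, 1}
  x = 4: [0↦2, 1↦2, 2↦1, 3↦4, 4↦1]  zeros at y ∈ ∅
Collecting zeros: affine points = {(0, 3), (1, 3), (3, 0), (3, 1)}.
Total count |C(F_5)_aff| = 4.


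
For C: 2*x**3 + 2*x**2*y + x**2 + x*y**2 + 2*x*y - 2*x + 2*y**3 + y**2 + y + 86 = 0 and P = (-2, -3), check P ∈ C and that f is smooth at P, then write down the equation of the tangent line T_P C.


Tangent line at P: 45*x + 65*y + 285 = 0.

Step 1: f(-2, -3) = 0, so P lies on C.
Step 2: partial derivatives
  f_x(x, y) = 6*x**2 + 4*x*y + 2*x + y**2 + 2*y - 2, f_y(x, y) = 2*x**2 + 2*x*y + 2*x + 6*y**2 + 2*y + 1.
  f_x(P) = 45, f_y(P) = 65 (gradient nonzero, so P is smooth).
Step 3: tangent line at P: 45·(x − -2) + 65·(y − -3) = 0.
Expanding: 45*x + 65*y + 285 = 0.


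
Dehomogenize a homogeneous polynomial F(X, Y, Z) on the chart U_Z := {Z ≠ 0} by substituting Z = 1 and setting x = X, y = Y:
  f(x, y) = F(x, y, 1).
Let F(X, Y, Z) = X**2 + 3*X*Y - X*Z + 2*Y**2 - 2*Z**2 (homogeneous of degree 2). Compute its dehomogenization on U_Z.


f(x, y) = x**2 + 3*x*y - x + 2*y**2 - 2

On U_Z we set Z = 1. Each monomial c·X^i·Y^j·Z^k in F becomes c·x^i·y^j·1^k = c·x^i·y^j.
Substituting Z = 1: F(X, Y, 1) = x**2 + 3*x*y - x + 2*y**2 - 2.
Note: deg(f) ≤ deg(F) = 2; strict inequality happens when F is divisible by Z (lost terms).


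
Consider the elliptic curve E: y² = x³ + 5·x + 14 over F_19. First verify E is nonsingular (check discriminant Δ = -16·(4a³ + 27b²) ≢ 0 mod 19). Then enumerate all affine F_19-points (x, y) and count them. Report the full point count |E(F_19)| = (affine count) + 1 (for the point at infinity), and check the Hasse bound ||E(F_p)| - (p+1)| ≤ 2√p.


Affine points = {(1, 1), (1, 18), (9, 3), (9, 16), (10, 0), (12, 4), (12, 15), (14, 4), (14, 15), (15, 5), (15, 14)}; affine count = 11; |E(F_19)| = 12.

Discriminant check: Δ ∝ 4a³ + 27b² = 4·5³ + 27·14² = 4·125 + 27·196 ≡ 16 (mod 19). Nonzero ⇒ E is nonsingular.
For each x ∈ F_19, compute rhs = x³ + 5·x + 14 mod 19, then count y ∈ F_19 with y² ≡ rhs.
  x = 0: rhs = 14, matching y values: none (0 points).
  x = 1: rhs = 1, matching y values: 1, 18 (2 points).
  x = 2: rhs = 13, matching y values: none (0 points).
  x = 3: rhs = 18, matching y values: none (0 points).
  x = 4: rhs = 3, matching y values: none (0 points).
  x = 5: rhs = 12, matching y values: none (0 points).
  x = 6: rhs = 13, matching y values: none (0 points).
  x = 7: rhs = 12, matching y values: none (0 points).
  x = 8: rhs = 15, matching y values: none (0 points).
  x = 9: rhs = 9, matching y values: 3, 16 (2 points).
  x = 10: rhs = 0, matching y values: 0 (1 points).
  x = 11: rhs = 13, matching y values: none (0 points).
  x = 12: rhs = 16, matching y values: 4, 15 (2 points).
  x = 13: rhs = 15, matching y values: none (0 points).
  x = 14: rhs = 16, matching y values: 4, 15 (2 points).
  x = 15: rhs = 6, matching y values: 5, 14 (2 points).
  x = 16: rhs = 10, matching y values: none (0 points).
  x = 17: rhs = 15, matching y values: none (0 points).
  x = 18: rhs = 8, matching y values: none (0 points).
Total affine count: 11.
Full point count |E(F_19)| = 11 + 1 = 12.
Hasse bound: |12 − (19+1)| = |-8| = 8 ≤ 2√19 ≈ 8.7178 ✓.


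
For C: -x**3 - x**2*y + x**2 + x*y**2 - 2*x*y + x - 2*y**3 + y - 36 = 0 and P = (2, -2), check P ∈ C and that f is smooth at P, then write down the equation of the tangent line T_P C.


Tangent line at P: 9*x - 39*y - 96 = 0.

Step 1: f(2, -2) = 0, so P lies on C.
Step 2: partial derivatives
  f_x(x, y) = -3*x**2 - 2*x*y + 2*x + y**2 - 2*y + 1, f_y(x, y) = -x**2 + 2*x*y - 2*x - 6*y**2 + 1.
  f_x(P) = 9, f_y(P) = -39 (gradient nonzero, so P is smooth).
Step 3: tangent line at P: 9·(x − 2) + -39·(y − -2) = 0.
Expanding: 9*x - 39*y - 96 = 0.


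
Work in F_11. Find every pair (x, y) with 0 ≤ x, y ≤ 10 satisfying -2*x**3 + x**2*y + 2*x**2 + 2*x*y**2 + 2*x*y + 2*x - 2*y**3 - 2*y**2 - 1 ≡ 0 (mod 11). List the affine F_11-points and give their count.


Affine F_11-points: {(1, 3), (1, 9), (1, 10), (2, 5), (4, 2), (5, 5), (6, 7), (6, 10), (9, 1), (9, 9), (10, 2), (10, 8), (10, 10)}; count = 13.

For each of the 121 pairs (x, y) ∈ F_11², evaluate f(x, y) mod 11. Record the zeros.
  x = 0: [0↦10, 1↦6, 2↦8, 3↦4, 4↦4, 5↦7, 6↦1, 7↦7, 8↦2, 9↦7, 10↦10]  zeros at y ∈ ∅
  x = 1: [0↦1, 1↦2, 2↦2, 3↦0, 4↦6, 5↦8, 6↦5, 7↦7, 8↦2, 9↦0, 10↦0]  zeros at y ∈ {3, 9, 10}
  x = 2: [0↦6, 1↦3, 2↦3, 3↦5, 4↦8, 5↦0, 6↦2, 7↦2, 8↦10, 9↦3, 10↦2]  zeros at y ∈ {5}
  x = 3: [0↦2, 1↦8, 2↦10, 3↦7, 4↦9, 5↦4, 6↦2, 7↦2, 8↦3, 9↦4, 10↦4]  zeros at y ∈ ∅
  x = 4: [0↦10, 1↦5, 2↦0, 3↦5, 4↦8, 5↦8, 6↦4, 7↦6, 8↦2, 9↦2, 10↦5]  zeros at y ∈ {2}
  x = 5: [0↦7, 1↦4, 2↦5, 3↦9, 4↦4, 5↦0, 6↦7, 7↦2, 8↦6, 9↦7, 10↦4]  zeros at y ∈ {5}
  x = 6: [0↦3, 1↦4, 2↦2, 3↦7, 4↦7, 5↦1, 6↦10, 7↦0, 8↦3, 9↦7, 10↦0]  zeros at y ∈ {7, 10}
  x = 7: [0↦8, 1↦4, 2↦1, 3↦9, 4↦5, 5↦10, 6↦1, 7↦10, 8↦3, 9↦1, 10↦3]  zeros at y ∈ ∅
  x = 8: [0↦10, 1↦3, 2↦1, 3↦3, 4↦8, 5↦4, 6↦1, 7↦9, 8↦5, 9↦10, 10↦1]  zeros at y ∈ ∅
  x = 9: [0↦8, 1↦0, 2↦1, 3↦10, 4↦4, 5↦4, 6↦9, 7↦7, 8↦8, 9↦0, 10↦4]  zeros at y ∈ {1, 9}
  x = 10: [0↦1, 1↦5, 2↦0, 3↦7, 4↦3, 5↦9, 6↦2, 7↦3, 8↦0, 9↦3, 10↦0]  zeros at y ∈ {2, 8, 10}
Collecting zeros: affine points = {(1, 3), (1, 9), (1, 10), (2, 5), (4, 2), (5, 5), (6, 7), (6, 10), (9, 1), (9, 9), (10, 2), (10, 8), (10, 10)}.
Total count |C(F_11)_aff| = 13.


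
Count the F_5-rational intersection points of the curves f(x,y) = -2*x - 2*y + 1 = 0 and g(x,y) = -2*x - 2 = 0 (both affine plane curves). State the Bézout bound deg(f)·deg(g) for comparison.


Common zeros: {(4, 4)}; count = 1; Bézout bound = 1.

deg(f) = 1, deg(g) = 1, so Bézout bound = 1.
Scan x ∈ F_5. For each x, list the y ∈ F_5 with f(x, y) ≡ 0 and those with g(x, y) ≡ 0 (mod 5); the common zeros in that column are the intersection.
  x = 0: f ≡ 0 at y ∈ {3}; g ≡ 0 at y ∈ ∅; common: ∅.
  x = 1: f ≡ 0 at y ∈ {2}; g ≡ 0 at y ∈ ∅; common: ∅.
  x = 2: f ≡ 0 at y ∈ {1}; g ≡ 0 at y ∈ ∅; common: ∅.
  x = 3: f ≡ 0 at y ∈ {0}; g ≡ 0 at y ∈ ∅; common: ∅.
  x = 4: f ≡ 0 at y ∈ {4}; g ≡ 0 at y ∈ {0, 1, 2, 3, 4}; common: {4}.
Collecting: common zeros = {(4, 4)}, so the count is 1.
Comparison with the Bézout bound: 1 ≤ 1 = deg(f)·deg(g), as expected for curves with no common component (the bound is attained).


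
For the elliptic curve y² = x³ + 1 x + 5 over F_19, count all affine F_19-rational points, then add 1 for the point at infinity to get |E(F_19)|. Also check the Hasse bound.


Affine points = {(0, 9), (0, 10), (1, 8), (1, 11), (3, 4), (3, 15), (4, 4), (4, 15), (11, 6), (11, 13), (12, 4), (12, 15), (13, 7), (13, 12)}; affine count = 14; |E(F_19)| = 15.

Discriminant check: Δ ∝ 4a³ + 27b² = 4·1³ + 27·5² = 4·1 + 27·25 ≡ 14 (mod 19). Nonzero ⇒ E is nonsingular.
For each x ∈ F_19, compute rhs = x³ + 1·x + 5 mod 19, then count y ∈ F_19 with y² ≡ rhs.
  x = 0: rhs = 5, matching y values: 9, 10 (2 points).
  x = 1: rhs = 7, matching y values: 8, 11 (2 points).
  x = 2: rhs = 15, matching y values: none (0 points).
  x = 3: rhs = 16, matching y values: 4, 15 (2 points).
  x = 4: rhs = 16, matching y values: 4, 15 (2 points).
  x = 5: rhs = 2, matching y values: none (0 points).
  x = 6: rhs = 18, matching y values: none (0 points).
  x = 7: rhs = 13, matching y values: none (0 points).
  x = 8: rhs = 12, matching y values: none (0 points).
  x = 9: rhs = 2, matching y values: none (0 points).
  x = 10: rhs = 8, matching y values: none (0 points).
  x = 11: rhs = 17, matching y values: 6, 13 (2 points).
  x = 12: rhs = 16, matching y values: 4, 15 (2 points).
  x = 13: rhs = 11, matching y values: 7, 12 (2 points).
  x = 14: rhs = 8, matching y values: none (0 points).
  x = 15: rhs = 13, matching y values: none (0 points).
  x = 16: rhs = 13, matching y values: none (0 points).
  x = 17: rhs = 14, matching y values: none (0 points).
  x = 18: rhs = 3, matching y values: none (0 points).
Total affine count: 14.
Full point count |E(F_19)| = 14 + 1 = 15.
Hasse bound: |15 − (19+1)| = |-5| = 5 ≤ 2√19 ≈ 8.7178 ✓.


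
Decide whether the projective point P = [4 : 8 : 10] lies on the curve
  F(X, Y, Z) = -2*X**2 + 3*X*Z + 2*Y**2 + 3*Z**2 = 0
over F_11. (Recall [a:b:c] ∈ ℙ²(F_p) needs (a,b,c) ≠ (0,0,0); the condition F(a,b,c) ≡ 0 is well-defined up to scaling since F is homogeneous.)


F(4,8,10) ≡ 10 (mod 11); P is NOT on the curve.

Evaluate F(4, 8, 10) term-by-term (mod 11).
  -2*X**2 ↦ -2·16·1·1 = -32
  3*X*Z ↦ 3·4·1·10 = 120
  2*Y**2 ↦ 2·1·64·1 = 128
  3*Z**2 ↦ 3·1·1·100 = 300
Sum: F(4, 8, 10) = (-32) + (120) + (128) + (300) = 516.
Reducing mod 11: 516 ≡ 10 (mod 11).
Since F(a, b, c) ≡ 10 ≠ 0 (mod 11), P does NOT lie on the curve.


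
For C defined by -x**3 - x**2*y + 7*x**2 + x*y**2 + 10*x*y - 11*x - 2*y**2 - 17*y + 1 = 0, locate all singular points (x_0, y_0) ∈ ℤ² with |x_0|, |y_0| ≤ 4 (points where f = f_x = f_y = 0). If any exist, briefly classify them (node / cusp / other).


Singular points: {(3, -2)}; classification: cusp.

Compute partial derivatives:
  f_x = -3*x**2 - 2*x*y + 14*x + y**2 + 10*y - 11.
  f_y = -x**2 + 2*x*y + 10*x - 4*y - 17.
Scan x_0 ∈ {−4, ..., 4}. For each x_0, f_y(x_0, y) is a polynomial in y; find its integer roots y ∈ {−4, ..., 4}, then test f_x and f at those candidates.
  x = -4: f_y(-4, y) = -12*y - 73; no integer root y with |y| ≤ 4.
  x = -3: f_y(-3, y) = -10*y - 56; no integer root y with |y| ≤ 4.
  x = -2: f_y(-2, y) = -8*y - 41; no integer root y with |y| ≤ 4.
  x = -1: f_y(-1, y) = -6*y - 28; no integer root y with |y| ≤ 4.
  x = 0: f_y(0, y) = -4*y - 17; no integer root y with |y| ≤ 4.
  x = 1: f_y(1, y) = -2*y - 8; vanishes at y ∈ {-4}. (1, -4): f_x = -16 ≠ 0.
  x = 2: f_y(2, y) = -1; no integer root y with |y| ≤ 4.
  x = 3: f_y(3, y) = 2*y + 4; vanishes at y ∈ {-2}. (3, -2): f_x = 0, f = 0 — SINGULAR.
  x = 4: f_y(4, y) = 4*y + 7; no integer root y with |y| ≤ 4.
Only singular point on the grid: (3, -2).
Classify: substitute x = 3 + u, y = -2 + v and expand: f = -u**3 - u**2*v + u*v**2 + v**2.
No constant or linear terms (consistent with a singular point). Quadratic part: v**2. Cubic part: -u**3 - u**2*v + u*v**2.
The quadratic part v**2 is a perfect square, so there is a single (double) tangent line v = 0, i.e. y = -2. Restricting the cubic part to that line (v = 0) leaves -u**3 ≠ 0, so f is not divisible by v and the branch is v² ≈ u**3 to lowest order — this is a cusp.
Classification: cusp.


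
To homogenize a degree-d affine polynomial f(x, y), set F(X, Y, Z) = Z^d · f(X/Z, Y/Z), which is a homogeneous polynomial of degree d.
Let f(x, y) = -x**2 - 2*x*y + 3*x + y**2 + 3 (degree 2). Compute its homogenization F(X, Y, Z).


F(X, Y, Z) = -X**2 - 2*X*Y + 3*X*Z + Y**2 + 3*Z**2

deg(f) = 2.
Substitute x = X/Z, y = Y/Z into f, then multiply by Z^2.
  monomial -1·x^2·y^0 ↦ -1·X^2·Y^0·Z^0.
  monomial -2·x^1·y^1 ↦ -2·X^1·Y^1·Z^0.
  monomial 3·x^1·y^0 ↦ 3·X^1·Y^0·Z^1.
  monomial 1·x^0·y^2 ↦ 1·X^0·Y^2·Z^0.
  monomial 3·x^0·y^0 ↦ 3·X^0·Y^0·Z^2.
Collecting: F(X, Y, Z) = -X**2 - 2*X*Y + 3*X*Z + Y**2 + 3*Z**2.


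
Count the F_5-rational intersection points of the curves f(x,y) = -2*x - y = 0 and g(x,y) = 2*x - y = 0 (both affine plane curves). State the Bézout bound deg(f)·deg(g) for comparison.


Common zeros: {(0, 0)}; count = 1; Bézout bound = 1.

deg(f) = 1, deg(g) = 1, so Bézout bound = 1.
Scan x ∈ F_5. For each x, list the y ∈ F_5 with f(x, y) ≡ 0 and those with g(x, y) ≡ 0 (mod 5); the common zeros in that column are the intersection.
  x = 0: f ≡ 0 at y ∈ {0}; g ≡ 0 at y ∈ {0}; common: {0}.
  x = 1: f ≡ 0 at y ∈ {3}; g ≡ 0 at y ∈ {2}; common: ∅.
  x = 2: f ≡ 0 at y ∈ {1}; g ≡ 0 at y ∈ {4}; common: ∅.
  x = 3: f ≡ 0 at y ∈ {4}; g ≡ 0 at y ∈ {1}; common: ∅.
  x = 4: f ≡ 0 at y ∈ {2}; g ≡ 0 at y ∈ {3}; common: ∅.
Collecting: common zeros = {(0, 0)}, so the count is 1.
Comparison with the Bézout bound: 1 ≤ 1 = deg(f)·deg(g), as expected for curves with no common component (the bound is attained).
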